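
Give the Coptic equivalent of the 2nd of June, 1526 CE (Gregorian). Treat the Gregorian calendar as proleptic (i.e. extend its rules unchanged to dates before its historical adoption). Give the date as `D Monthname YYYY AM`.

28 Pashons 1242 AM

Julian Day Number of the source date = 2278572.
Converting JDN 2278572 to the Coptic calendar gives 28 Pashons 1242 AM.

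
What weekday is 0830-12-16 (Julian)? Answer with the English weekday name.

Equivalently 20 December 830 Gregorian, JDN 2024565.
Since JDN mod 7 = 4 (0 = Monday), the day is Friday.

Friday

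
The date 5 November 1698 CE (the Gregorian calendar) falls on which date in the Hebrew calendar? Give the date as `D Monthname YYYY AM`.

2 Kislev 5459 AM

Julian Day Number of the source date = 2341551.
Converting JDN 2341551 to the Hebrew calendar gives 2 Kislev 5459 AM.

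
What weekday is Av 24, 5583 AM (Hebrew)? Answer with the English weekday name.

Friday

In the Gregorian calendar this is 1 August 1823 (JDN 2387109).
2387109 ≡ 4 (mod 7); counting from Monday = 0 gives Friday.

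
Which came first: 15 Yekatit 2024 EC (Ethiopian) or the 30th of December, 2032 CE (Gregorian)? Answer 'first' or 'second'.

first

Converting both to JDN: 2463286 vs 2463597; the smaller is the first.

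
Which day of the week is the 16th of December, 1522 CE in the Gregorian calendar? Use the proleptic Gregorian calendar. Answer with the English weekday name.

Saturday

JDN 2277308 mod 7 = 5, and JDN 0 was a Monday, so this is a Saturday.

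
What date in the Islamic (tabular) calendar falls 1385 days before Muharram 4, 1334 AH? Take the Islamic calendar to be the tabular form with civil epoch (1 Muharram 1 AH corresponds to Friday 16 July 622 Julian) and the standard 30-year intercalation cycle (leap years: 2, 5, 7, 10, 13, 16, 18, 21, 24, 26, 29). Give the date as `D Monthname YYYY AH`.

7 Safar 1330 AH

Counting 1385 days back from JDN 2420814 reaches JDN 2419429, which is 7 Safar 1330 AH.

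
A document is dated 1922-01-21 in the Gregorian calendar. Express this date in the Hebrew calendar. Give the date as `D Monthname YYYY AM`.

21 Tevet 5682 AM

Julian Day Number of the source date = 2423076.
Converting JDN 2423076 to the Hebrew calendar gives 21 Tevet 5682 AM.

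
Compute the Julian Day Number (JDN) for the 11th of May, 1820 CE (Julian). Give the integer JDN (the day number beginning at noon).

In the Gregorian calendar the same day is 23 May 1820.
JDN 2400001 is 17 November 1858 CE (Gregorian), MJD 0; the target day is −14057 days from there, so JDN = 2385944.

2385944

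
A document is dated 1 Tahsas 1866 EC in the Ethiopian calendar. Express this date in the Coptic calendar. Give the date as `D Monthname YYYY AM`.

The source date corresponds to 9 December 1873 in the Gregorian calendar (JDN 2405502).
That day falls on 1 Koiak 1590 AM in the Coptic calendar.

1 Koiak 1590 AM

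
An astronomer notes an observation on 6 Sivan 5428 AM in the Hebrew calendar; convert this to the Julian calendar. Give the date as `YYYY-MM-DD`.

The source date corresponds to 16 May 1668 in the Gregorian calendar (JDN 2330421).
That day falls on 6 May 1668 CE in the Julian calendar.

1668-05-06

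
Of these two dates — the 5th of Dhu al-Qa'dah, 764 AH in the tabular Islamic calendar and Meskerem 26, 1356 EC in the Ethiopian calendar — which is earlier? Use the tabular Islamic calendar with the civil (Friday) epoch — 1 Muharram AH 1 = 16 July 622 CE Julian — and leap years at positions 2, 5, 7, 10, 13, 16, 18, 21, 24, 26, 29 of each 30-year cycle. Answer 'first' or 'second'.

The two dates have Julian Day Numbers 2219121 and 2219160 respectively.
Since 2219121 < 2219160, the first date comes first.

first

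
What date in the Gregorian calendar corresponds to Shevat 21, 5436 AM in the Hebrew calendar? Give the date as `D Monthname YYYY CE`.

Julian Day Number of the source date = 2333242.
Converting JDN 2333242 to the Gregorian calendar gives 5 February 1676 CE.

5 February 1676 CE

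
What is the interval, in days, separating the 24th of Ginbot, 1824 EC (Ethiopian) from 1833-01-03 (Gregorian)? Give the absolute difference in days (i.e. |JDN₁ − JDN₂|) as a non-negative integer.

217

First date → JDN 2390335; second date → JDN 2390552.
The interval is |2390335 − 2390552| = 217 days.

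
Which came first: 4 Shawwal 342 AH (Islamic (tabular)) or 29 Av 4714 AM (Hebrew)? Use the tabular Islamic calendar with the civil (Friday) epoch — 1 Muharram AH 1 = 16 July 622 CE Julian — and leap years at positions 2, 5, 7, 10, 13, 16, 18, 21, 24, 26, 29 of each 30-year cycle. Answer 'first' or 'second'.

first

The two dates have Julian Day Numbers 2069548 and 2069720 respectively.
Since 2069548 < 2069720, the first date comes first.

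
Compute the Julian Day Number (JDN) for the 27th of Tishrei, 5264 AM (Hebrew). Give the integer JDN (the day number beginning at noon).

Equivalently 27 October 1503 (proleptic Gregorian).
JDN 2451545 is 1 January 2000 CE (Gregorian); the target day is −181227 days from there, so JDN = 2270318.

2270318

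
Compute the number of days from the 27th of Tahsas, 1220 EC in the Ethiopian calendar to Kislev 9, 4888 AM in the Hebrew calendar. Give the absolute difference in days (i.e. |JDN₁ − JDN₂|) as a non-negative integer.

JDN of the first date = 2169577.
JDN of the second date = 2133013.
|2133013 − 2169577| = 36564.

36564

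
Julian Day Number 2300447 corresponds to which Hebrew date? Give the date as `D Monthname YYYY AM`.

The Gregorian equivalent of JDN 2300447 is 23 April 1586.
In the Hebrew calendar that day is 5 Iyar 5346 AM.

5 Iyar 5346 AM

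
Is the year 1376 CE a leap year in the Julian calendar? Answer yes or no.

1376 mod 4 = 0, so it is a leap year in the Julian calendar.

yes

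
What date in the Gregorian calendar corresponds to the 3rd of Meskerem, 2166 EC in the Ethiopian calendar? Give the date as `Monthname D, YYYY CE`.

Both dates share Julian Day Number 2514989; in the Gregorian calendar that is 14 September 2173 CE.

September 14, 2173 CE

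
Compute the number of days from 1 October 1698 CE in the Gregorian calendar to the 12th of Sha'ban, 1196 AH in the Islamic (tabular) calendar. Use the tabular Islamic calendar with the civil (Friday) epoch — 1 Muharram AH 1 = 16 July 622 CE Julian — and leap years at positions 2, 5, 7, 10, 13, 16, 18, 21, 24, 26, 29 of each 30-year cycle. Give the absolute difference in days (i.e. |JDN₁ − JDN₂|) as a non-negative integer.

JDN of the first date = 2341516.
JDN of the second date = 2372126.
|2372126 − 2341516| = 30610.

30610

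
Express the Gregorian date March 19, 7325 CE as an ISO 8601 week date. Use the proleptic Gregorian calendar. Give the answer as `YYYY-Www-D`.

The weekday is Monday (ISO weekday 1).
That Monday belongs to ISO week 12 of ISO year 7325.

7325-W12-1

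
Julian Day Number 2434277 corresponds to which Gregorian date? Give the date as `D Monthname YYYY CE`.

JDN 2451545 is 1 Jan 2000; 2434277 is −17268 days from there.

21 September 1952 CE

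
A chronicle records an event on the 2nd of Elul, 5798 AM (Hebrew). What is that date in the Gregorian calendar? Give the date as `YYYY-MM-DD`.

2038-09-02

Julian Day Number of the source date = 2465669.
Converting JDN 2465669 to the Gregorian calendar gives 2 September 2038 CE.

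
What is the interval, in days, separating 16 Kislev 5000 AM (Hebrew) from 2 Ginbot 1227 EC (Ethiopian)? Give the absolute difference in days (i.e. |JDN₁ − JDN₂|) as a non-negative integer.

JDN of the first date = 2173920.
JDN of the second date = 2172258.
|2172258 − 2173920| = 1662.

1662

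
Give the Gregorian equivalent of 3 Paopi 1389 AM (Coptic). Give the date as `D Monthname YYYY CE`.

10 October 1672 CE

Both dates share Julian Day Number 2332029; in the Gregorian calendar that is 10 October 1672 CE.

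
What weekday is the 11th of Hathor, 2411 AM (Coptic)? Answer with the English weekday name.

Equivalently 25 November 2694 Gregorian, JDN 2705352.
2705352 ≡ 6 (mod 7); counting from Monday = 0 gives Sunday.

Sunday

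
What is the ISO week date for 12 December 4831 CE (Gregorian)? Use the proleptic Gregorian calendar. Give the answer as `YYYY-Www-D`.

4831-W50-5

The weekday is Friday (ISO weekday 5).
That Friday belongs to ISO week 50 of ISO year 4831.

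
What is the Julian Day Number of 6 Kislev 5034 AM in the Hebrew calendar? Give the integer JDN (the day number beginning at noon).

2186342

Equivalently 24 November 1273 (proleptic Gregorian).
JDN 2299161 is 15 October 1582 CE (Gregorian); the target day is −112819 days from there, so JDN = 2186342.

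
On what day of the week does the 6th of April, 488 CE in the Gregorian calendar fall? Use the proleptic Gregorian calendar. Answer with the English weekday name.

Tuesday

JDN 1899395 mod 7 = 1, and JDN 0 was a Monday, so this is a Tuesday.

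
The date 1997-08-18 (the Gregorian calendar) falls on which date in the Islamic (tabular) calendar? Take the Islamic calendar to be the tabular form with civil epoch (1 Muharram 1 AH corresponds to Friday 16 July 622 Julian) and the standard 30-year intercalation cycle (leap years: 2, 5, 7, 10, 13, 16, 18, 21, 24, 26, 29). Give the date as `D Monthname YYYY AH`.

Julian Day Number of the source date = 2450679.
Converting JDN 2450679 to the tabular Islamic calendar gives 13 Rabi' al-Thani 1418 AH.

13 Rabi' al-Thani 1418 AH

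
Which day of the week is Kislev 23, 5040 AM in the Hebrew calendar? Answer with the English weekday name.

Wednesday

This is JDN 2188545 (6 December 1279 Gregorian).
2188545 ≡ 2 (mod 7); counting from Monday = 0 gives Wednesday.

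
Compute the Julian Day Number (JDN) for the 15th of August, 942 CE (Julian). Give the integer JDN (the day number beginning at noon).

In the proleptic Gregorian calendar the same day is 20 August 942.
JDN 2400001 is 17 November 1858 CE (Gregorian), MJD 0; the target day is −334651 days from there, so JDN = 2065350.

2065350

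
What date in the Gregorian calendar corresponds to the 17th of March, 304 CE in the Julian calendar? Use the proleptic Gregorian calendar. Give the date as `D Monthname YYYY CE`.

18 March 304 CE

At this point the Julian calendar is 1 day behind the Gregorian.
17 March 304 Julian + 1 day → 18 March 304 Gregorian.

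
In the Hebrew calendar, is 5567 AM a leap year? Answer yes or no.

yes

Hebrew year 5567 is year 19 of its 19-year Metonic cycle; leap years are at positions 3, 6, 8, 11, 14, 17, 19, so it is a leap year (13 months).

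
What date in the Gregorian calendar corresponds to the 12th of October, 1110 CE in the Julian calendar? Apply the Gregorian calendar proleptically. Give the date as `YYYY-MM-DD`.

The Julian–Gregorian offset here is 7 days (Julian trailing).
12 October 1110 Julian + 7 days → 19 October 1110 Gregorian.

1110-10-19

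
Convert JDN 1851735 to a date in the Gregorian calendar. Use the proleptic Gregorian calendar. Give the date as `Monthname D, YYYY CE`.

October 11, 357 CE

JDN 2451545 is 1 Jan 2000; 1851735 is −599810 days from there.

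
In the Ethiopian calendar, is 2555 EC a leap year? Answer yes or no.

yes

2555 mod 4 = 3; in the Ethiopian calendar a year is leap when year mod 4 = 3, so it is a leap year.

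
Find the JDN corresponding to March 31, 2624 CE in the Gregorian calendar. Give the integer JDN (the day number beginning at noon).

JDN 2299161 is 15 October 1582 CE (Gregorian); the target day is +380385 days from there, so JDN = 2679546.

2679546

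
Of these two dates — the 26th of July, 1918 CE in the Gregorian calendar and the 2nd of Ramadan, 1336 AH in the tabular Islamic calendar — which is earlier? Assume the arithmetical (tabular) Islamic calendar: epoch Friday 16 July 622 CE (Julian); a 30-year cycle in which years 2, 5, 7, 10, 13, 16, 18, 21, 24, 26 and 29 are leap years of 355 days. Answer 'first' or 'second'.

second

The two dates have Julian Day Numbers 2421801 and 2421756 respectively.
Since 2421756 < 2421801, the second date comes first.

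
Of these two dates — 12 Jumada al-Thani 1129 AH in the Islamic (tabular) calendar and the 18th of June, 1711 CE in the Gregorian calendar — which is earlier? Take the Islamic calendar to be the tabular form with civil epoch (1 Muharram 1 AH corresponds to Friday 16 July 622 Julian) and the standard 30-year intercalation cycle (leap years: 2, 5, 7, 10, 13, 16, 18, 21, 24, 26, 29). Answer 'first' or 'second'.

The two dates have Julian Day Numbers 2348325 and 2346158 respectively.
Since 2346158 < 2348325, the second date comes first.

second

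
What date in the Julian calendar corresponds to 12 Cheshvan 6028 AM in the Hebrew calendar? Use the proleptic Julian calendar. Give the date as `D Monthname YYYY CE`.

Julian Day Number of the source date = 2549369.
Converting JDN 2549369 to the Julian calendar gives 17 October 2267 CE.

17 October 2267 CE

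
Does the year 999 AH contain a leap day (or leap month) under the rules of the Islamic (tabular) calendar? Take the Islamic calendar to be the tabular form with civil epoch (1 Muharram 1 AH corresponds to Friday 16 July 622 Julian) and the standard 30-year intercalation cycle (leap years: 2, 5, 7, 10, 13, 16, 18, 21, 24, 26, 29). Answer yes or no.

no

Year 999 AH is year 9 of its 30-year cycle; leap positions are 2, 5, 7, 10, 13, 16, 18, 21, 24, 26, 29, so it is a common year (354 days).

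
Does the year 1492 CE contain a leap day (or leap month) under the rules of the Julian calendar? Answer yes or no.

1492 mod 4 = 0, so it is a leap year in the Julian calendar.

yes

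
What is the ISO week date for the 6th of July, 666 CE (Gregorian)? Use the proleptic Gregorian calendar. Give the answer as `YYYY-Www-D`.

0666-W27-5

The weekday is Friday (ISO weekday 5).
That Friday belongs to ISO week 27 of ISO year 666.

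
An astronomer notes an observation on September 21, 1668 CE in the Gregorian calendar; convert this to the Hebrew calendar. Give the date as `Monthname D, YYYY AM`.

Both dates share Julian Day Number 2330549; in the Hebrew calendar that is 16 Tishrei 5429 AM.

Tishrei 16, 5429 AM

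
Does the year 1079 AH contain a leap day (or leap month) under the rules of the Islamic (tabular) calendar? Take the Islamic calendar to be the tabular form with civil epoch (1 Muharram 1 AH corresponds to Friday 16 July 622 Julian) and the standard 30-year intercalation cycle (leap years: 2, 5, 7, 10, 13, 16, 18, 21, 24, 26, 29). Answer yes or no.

Year 1079 AH is year 29 of its 30-year cycle; leap positions are 2, 5, 7, 10, 13, 16, 18, 21, 24, 26, 29, so it is a leap year (355 days).

yes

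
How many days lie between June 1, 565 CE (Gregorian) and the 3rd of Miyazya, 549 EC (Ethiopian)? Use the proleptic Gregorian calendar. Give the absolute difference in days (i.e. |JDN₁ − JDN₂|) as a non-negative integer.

JDN of the first date = 1927574.
JDN of the second date = 1924590.
|1924590 − 1927574| = 2984.

2984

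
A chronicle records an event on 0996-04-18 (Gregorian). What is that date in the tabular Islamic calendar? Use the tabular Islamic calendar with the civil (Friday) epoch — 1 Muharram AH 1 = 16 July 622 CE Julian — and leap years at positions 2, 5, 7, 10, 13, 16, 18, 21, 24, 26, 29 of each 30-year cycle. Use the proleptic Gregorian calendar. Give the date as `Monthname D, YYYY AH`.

Rabi' al-Awwal 21, 386 AH

Julian Day Number of the source date = 2084950.
Converting JDN 2084950 to the tabular Islamic calendar gives 21 Rabi' al-Awwal 386 AH.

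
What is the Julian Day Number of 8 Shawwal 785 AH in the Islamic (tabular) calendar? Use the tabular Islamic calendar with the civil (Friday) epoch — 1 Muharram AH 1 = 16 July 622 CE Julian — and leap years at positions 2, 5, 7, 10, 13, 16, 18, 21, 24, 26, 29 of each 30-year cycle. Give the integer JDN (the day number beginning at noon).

2226536

Equivalently 12 December 1383 (proleptic Gregorian).
JDN 2451545 is 1 January 2000 CE (Gregorian); the target day is −225009 days from there, so JDN = 2226536.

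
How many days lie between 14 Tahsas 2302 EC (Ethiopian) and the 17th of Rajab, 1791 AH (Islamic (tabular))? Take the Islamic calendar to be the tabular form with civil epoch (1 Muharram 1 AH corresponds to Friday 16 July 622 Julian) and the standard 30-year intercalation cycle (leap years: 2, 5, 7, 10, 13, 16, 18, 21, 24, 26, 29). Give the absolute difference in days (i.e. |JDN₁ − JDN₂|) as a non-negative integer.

18185

First date → JDN 2564764; second date → JDN 2582949.
The interval is |2564764 − 2582949| = 18185 days.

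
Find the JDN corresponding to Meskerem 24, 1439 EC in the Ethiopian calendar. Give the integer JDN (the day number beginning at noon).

In the proleptic Gregorian calendar the same day is 30 September 1446.
JDN 2451545 is 1 January 2000 CE (Gregorian); the target day is −202072 days from there, so JDN = 2249473.

2249473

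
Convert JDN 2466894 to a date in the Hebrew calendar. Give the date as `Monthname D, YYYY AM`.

Tevet 17, 5802 AM

The Gregorian equivalent of JDN 2466894 is 9 January 2042.
In the Hebrew calendar that day is Tevet 17, 5802 AM.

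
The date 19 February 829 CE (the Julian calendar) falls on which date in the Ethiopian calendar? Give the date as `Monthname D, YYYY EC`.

Yekatit 25, 821 EC

Julian Day Number of the source date = 2023900.
Converting JDN 2023900 to the Ethiopian calendar gives 25 Yekatit 821 EC.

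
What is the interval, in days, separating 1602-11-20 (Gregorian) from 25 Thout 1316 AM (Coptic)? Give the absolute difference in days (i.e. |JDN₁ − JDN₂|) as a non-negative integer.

1144

First date → JDN 2306502; second date → JDN 2305358.
The interval is |2306502 − 2305358| = 1144 days.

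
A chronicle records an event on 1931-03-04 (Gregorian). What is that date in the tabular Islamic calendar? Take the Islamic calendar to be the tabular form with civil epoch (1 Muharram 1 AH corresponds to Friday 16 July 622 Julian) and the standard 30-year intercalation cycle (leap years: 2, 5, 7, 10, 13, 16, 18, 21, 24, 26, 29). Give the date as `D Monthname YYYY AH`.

14 Shawwal 1349 AH

Julian Day Number of the source date = 2426405.
Converting JDN 2426405 to the tabular Islamic calendar gives 14 Shawwal 1349 AH.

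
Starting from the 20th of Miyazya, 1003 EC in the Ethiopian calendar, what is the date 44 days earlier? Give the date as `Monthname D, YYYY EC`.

JDN of the 20th of Miyazya, 1003 EC = 2090430.
2090430 − 44 = 2090386.
JDN 2090386 in the Ethiopian calendar is Megabit 6, 1003 EC.

Megabit 6, 1003 EC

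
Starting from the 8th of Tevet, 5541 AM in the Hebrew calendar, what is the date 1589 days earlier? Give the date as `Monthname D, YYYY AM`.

Elul 15, 5536 AM

Counting 1589 days back from JDN 2371562 reaches JDN 2369973, which is Elul 15, 5536 AM.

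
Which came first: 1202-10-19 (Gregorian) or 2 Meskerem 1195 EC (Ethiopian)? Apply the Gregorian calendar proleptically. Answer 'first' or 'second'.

First date → JDN 2160373; second date → JDN 2160330.
JDN 2160330 < JDN 2160373, so the second date is earlier.

second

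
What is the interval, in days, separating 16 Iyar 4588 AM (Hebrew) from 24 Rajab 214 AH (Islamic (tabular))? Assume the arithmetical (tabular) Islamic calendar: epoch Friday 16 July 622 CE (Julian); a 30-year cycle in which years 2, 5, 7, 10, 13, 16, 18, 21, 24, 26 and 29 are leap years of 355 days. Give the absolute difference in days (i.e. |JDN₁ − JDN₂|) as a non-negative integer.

510

JDN of the first date = 2023610.
JDN of the second date = 2024120.
|2024120 − 2023610| = 510.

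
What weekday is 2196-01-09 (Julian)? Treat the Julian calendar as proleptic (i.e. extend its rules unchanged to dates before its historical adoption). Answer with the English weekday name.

Equivalently 23 January 2196 Gregorian, JDN 2523155.
Since JDN mod 7 = 5 (0 = Monday), the day is Saturday.

Saturday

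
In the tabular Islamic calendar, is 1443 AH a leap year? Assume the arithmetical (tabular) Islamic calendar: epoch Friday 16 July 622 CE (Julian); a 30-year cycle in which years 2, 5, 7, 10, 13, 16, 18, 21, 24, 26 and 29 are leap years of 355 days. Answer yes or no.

Year 1443 AH is year 3 of its 30-year cycle; leap positions are 2, 5, 7, 10, 13, 16, 18, 21, 24, 26, 29, so it is a common year (354 days).

no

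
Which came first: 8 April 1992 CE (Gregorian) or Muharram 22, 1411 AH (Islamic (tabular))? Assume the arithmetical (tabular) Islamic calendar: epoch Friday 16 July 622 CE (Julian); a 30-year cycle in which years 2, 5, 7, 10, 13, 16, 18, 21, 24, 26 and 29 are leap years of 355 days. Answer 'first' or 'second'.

First date → JDN 2448721; second date → JDN 2448118.
JDN 2448118 < JDN 2448721, so the second date is earlier.

second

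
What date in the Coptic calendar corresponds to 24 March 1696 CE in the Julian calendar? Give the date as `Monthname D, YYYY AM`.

Paremhat 28, 1412 AM

Both dates share Julian Day Number 2340605; in the Coptic calendar that is 28 Paremhat 1412 AM.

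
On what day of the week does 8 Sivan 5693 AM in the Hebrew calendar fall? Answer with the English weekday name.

This is JDN 2427226 (2 June 1933 Gregorian).
Since JDN mod 7 = 4 (0 = Monday), the day is Friday.

Friday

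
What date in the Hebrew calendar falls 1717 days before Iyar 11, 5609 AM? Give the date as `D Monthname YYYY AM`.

5 Elul 5604 AM

Counting 1717 days back from JDN 2396516 reaches JDN 2394799, which is 5 Elul 5604 AM.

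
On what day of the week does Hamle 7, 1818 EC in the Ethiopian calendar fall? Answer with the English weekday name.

Thursday

This is JDN 2388186 (13 July 1826 Gregorian).
Since JDN mod 7 = 3 (0 = Monday), the day is Thursday.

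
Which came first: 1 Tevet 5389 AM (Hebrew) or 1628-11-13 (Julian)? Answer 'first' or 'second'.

second

Converting both to JDN: 2316036 vs 2316002; the smaller is the second.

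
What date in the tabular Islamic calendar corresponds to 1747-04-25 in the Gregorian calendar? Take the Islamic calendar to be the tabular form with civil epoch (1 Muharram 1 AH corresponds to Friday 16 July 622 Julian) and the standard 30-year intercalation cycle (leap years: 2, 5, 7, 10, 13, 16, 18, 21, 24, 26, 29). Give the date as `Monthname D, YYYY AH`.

Rabi' al-Thani 14, 1160 AH

Both dates share Julian Day Number 2359253; in the tabular Islamic calendar that is 14 Rabi' al-Thani 1160 AH.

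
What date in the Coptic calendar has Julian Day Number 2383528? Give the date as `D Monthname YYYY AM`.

The Gregorian equivalent of JDN 2383528 is 11 October 1813.
In the Coptic calendar that day is 2 Paopi 1530 AM.

2 Paopi 1530 AM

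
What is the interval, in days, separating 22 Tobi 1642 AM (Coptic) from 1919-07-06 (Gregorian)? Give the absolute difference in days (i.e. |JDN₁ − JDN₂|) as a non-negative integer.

First date → JDN 2424546; second date → JDN 2422146.
The interval is |2424546 − 2422146| = 2400 days.

2400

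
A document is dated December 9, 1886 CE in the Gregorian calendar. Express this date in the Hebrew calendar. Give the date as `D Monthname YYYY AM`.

12 Kislev 5647 AM

Both dates share Julian Day Number 2410250; in the Hebrew calendar that is 12 Kislev 5647 AM.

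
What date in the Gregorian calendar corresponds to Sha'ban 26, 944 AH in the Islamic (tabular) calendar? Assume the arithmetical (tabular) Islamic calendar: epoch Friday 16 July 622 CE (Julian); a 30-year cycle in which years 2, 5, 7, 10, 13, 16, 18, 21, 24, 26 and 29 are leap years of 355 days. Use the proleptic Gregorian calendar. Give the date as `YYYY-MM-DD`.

Julian Day Number of the source date = 2282840.
Converting JDN 2282840 to the Gregorian calendar gives 7 February 1538 CE.

1538-02-07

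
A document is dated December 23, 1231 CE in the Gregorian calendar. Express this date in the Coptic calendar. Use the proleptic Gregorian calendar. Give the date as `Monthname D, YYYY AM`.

Both dates share Julian Day Number 2171030; in the Coptic calendar that is 19 Koiak 948 AM.

Koiak 19, 948 AM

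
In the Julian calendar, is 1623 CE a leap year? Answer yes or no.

1623 mod 4 = 3, so it is a common year in the Julian calendar.

no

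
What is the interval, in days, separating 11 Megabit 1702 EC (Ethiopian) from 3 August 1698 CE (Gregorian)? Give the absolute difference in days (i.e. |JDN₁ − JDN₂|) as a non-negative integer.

4244

JDN of the first date = 2345701.
JDN of the second date = 2341457.
|2341457 − 2345701| = 4244.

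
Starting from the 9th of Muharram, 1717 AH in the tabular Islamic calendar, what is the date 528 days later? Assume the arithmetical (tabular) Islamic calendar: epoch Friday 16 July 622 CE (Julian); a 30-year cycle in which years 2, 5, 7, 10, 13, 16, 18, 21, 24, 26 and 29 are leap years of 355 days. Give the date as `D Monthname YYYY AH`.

JDN of the 9th of Muharram, 1717 AH = 2556541.
2556541 + 528 = 2557069.
JDN 2557069 in the tabular Islamic calendar is 5 Rajab 1718 AH.

5 Rajab 1718 AH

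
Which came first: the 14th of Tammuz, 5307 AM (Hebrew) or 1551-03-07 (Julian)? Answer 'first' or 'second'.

First date → JDN 2286282; second date → JDN 2287626.
JDN 2286282 < JDN 2287626, so the first date is earlier.

first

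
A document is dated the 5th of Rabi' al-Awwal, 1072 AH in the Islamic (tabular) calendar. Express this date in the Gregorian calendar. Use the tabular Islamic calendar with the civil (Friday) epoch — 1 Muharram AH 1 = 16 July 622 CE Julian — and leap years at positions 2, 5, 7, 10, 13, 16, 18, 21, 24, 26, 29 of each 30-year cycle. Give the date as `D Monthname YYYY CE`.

29 October 1661 CE

Julian Day Number of the source date = 2328030.
Converting JDN 2328030 to the Gregorian calendar gives 29 October 1661 CE.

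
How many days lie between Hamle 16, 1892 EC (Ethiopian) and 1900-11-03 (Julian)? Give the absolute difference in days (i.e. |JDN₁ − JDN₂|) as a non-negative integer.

JDN of the first date = 2415224.
JDN of the second date = 2415340.
|2415340 − 2415224| = 116.

116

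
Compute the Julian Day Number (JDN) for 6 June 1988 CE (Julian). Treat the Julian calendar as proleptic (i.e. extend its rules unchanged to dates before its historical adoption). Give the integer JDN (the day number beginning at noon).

Equivalently 19 June 1988 (Gregorian).
JDN 2451545 is 1 January 2000 CE (Gregorian); the target day is −4213 days from there, so JDN = 2447332.

2447332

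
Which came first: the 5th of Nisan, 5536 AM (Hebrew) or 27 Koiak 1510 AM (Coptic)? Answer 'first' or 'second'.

first

The two dates have Julian Day Numbers 2369815 and 2376308 respectively.
Since 2369815 < 2376308, the first date comes first.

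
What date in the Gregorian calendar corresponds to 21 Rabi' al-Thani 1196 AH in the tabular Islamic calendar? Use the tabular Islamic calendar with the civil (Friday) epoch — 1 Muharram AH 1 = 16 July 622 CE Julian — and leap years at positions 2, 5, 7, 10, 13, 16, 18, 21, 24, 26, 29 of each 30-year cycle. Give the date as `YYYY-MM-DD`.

1782-04-05

Julian Day Number of the source date = 2372017.
Converting JDN 2372017 to the Gregorian calendar gives 5 April 1782 CE.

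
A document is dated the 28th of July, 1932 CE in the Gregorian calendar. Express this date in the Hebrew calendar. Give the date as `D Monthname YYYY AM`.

Julian Day Number of the source date = 2426917.
Converting JDN 2426917 to the Hebrew calendar gives 24 Tammuz 5692 AM.

24 Tammuz 5692 AM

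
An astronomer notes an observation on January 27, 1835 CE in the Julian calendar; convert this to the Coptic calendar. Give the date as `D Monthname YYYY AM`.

The source date corresponds to 8 February 1835 in the Gregorian calendar (JDN 2391318).
That day falls on 2 Meshir 1551 AM in the Coptic calendar.

2 Meshir 1551 AM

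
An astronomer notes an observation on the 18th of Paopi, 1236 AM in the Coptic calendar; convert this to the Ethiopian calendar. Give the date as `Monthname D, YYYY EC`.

Tikimt 18, 1512 EC

Both dates share Julian Day Number 2276161; in the Ethiopian calendar that is 18 Tikimt 1512 EC.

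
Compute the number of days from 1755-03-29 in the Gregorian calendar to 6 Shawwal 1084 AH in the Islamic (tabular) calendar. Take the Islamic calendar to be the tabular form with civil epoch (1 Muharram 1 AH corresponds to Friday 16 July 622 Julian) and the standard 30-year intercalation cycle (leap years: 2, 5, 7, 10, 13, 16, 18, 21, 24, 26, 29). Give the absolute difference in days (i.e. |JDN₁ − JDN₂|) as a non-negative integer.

First date → JDN 2362148; second date → JDN 2332490.
The interval is |2362148 − 2332490| = 29658 days.

29658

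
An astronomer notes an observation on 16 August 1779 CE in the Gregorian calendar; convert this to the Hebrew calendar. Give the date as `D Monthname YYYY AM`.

4 Elul 5539 AM

Julian Day Number of the source date = 2371054.
Converting JDN 2371054 to the Hebrew calendar gives 4 Elul 5539 AM.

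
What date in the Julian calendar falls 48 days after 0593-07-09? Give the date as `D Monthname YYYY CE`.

The starting date is JDN 1937841; 1937841 + 48 = 1937889.
JDN 1937889 corresponds to 26 August 593 CE.

26 August 593 CE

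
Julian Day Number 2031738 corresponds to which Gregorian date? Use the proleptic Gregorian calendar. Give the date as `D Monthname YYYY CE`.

10 August 850 CE

Counting from JDN 2299161 = 15 Oct 1582 gives an offset of -267423 days.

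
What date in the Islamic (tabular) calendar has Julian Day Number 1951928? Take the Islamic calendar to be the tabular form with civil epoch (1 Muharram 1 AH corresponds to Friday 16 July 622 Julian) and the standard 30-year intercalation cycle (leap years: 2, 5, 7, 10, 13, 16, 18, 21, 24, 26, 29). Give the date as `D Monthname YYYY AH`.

5 Dhu al-Qa'dah 10 AH

The proleptic Gregorian equivalent of JDN 1951928 is 5 February 632.
In the tabular Islamic calendar that day is 5 Dhu al-Qa'dah 10 AH.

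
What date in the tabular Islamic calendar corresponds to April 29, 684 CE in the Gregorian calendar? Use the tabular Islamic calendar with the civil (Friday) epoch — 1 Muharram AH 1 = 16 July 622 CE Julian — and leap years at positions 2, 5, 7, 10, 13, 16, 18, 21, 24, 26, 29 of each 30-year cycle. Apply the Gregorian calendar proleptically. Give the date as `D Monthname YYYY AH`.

Both dates share Julian Day Number 1971005; in the tabular Islamic calendar that is 5 Ramadan 64 AH.

5 Ramadan 64 AH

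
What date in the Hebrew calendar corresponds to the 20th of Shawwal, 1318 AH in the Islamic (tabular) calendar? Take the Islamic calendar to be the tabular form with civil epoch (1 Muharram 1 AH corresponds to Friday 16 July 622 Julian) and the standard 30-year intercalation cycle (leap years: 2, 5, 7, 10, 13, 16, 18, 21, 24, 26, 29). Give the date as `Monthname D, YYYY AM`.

Shevat 21, 5661 AM

Both dates share Julian Day Number 2415426; in the Hebrew calendar that is 21 Shevat 5661 AM.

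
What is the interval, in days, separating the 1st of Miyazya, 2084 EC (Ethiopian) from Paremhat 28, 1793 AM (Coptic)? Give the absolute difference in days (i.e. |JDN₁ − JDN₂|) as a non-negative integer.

5482

JDN of the first date = 2485247.
JDN of the second date = 2479765.
|2479765 − 2485247| = 5482.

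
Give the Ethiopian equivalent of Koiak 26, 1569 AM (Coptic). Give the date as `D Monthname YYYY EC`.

Both dates share Julian Day Number 2397857; in the Ethiopian calendar that is 26 Tahsas 1845 EC.

26 Tahsas 1845 EC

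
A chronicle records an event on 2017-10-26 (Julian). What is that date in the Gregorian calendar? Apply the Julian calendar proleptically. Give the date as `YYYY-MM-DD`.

The Julian–Gregorian offset here is 13 days (Julian trailing).
26 October 2017 Julian + 13 days → 8 November 2017 Gregorian.

2017-11-08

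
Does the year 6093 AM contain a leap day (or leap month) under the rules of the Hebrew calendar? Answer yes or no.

no

Hebrew year 6093 is year 13 of its 19-year Metonic cycle; leap years are at positions 3, 6, 8, 11, 14, 17, 19, so it is a common year (12 months).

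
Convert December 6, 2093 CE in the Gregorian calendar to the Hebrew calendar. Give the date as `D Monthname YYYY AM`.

17 Kislev 5854 AM

Julian Day Number of the source date = 2485853.
Converting JDN 2485853 to the Hebrew calendar gives 17 Kislev 5854 AM.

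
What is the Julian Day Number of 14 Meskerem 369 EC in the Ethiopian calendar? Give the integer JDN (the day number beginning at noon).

1858646

Equivalently 12 September 376 (proleptic Gregorian).
JDN 2299161 is 15 October 1582 CE (Gregorian); the target day is −440515 days from there, so JDN = 1858646.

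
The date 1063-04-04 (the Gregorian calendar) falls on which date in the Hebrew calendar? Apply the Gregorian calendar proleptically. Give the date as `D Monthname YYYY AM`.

26 Nisan 4823 AM

Both dates share Julian Day Number 2109406; in the Hebrew calendar that is 26 Nisan 4823 AM.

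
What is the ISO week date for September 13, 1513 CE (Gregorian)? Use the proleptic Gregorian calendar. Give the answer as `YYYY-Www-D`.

The weekday is Saturday (ISO weekday 6).
That Saturday belongs to ISO week 37 of ISO year 1513.

1513-W37-6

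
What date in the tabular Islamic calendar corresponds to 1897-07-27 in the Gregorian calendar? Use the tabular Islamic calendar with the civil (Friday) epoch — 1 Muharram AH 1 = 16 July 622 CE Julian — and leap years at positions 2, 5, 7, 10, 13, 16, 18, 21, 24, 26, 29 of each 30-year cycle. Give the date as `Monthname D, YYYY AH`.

Safar 26, 1315 AH

Both dates share Julian Day Number 2414133; in the tabular Islamic calendar that is 26 Safar 1315 AH.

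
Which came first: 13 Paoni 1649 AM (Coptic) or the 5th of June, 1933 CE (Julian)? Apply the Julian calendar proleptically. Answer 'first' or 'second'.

second

The two dates have Julian Day Numbers 2427244 and 2427242 respectively.
Since 2427242 < 2427244, the second date comes first.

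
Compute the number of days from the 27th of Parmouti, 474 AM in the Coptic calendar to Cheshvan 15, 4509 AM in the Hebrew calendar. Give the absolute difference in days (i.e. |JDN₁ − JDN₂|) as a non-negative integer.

JDN of the first date = 1998029.
JDN of the second date = 1994550.
|1994550 − 1998029| = 3479.

3479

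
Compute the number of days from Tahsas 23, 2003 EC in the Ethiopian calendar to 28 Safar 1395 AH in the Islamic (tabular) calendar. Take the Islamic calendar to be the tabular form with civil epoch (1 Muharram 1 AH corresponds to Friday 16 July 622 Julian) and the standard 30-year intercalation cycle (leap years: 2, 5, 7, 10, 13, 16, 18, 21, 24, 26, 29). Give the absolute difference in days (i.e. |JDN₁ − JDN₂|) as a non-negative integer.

13079

First date → JDN 2455563; second date → JDN 2442484.
The interval is |2455563 − 2442484| = 13079 days.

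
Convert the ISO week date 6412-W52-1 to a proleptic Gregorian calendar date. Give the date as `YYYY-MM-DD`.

6412-12-24

ISO week 1 of 6412 is the week containing the first Thursday of 6412.
Week 52, day 1 (Monday) lands on 6412-12-24.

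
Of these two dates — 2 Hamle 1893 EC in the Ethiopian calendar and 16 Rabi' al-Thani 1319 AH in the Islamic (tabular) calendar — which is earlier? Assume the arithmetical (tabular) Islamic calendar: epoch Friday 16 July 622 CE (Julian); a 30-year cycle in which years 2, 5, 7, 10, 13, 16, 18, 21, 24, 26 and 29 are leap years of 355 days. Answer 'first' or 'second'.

The two dates have Julian Day Numbers 2415575 and 2415599 respectively.
Since 2415575 < 2415599, the first date comes first.

first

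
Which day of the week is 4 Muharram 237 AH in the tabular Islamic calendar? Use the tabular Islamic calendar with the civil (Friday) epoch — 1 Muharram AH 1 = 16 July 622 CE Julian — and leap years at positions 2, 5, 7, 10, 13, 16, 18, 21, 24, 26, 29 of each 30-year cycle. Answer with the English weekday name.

Wednesday

Equivalently 12 July 851 Gregorian, JDN 2032074.
JDN 2032074 mod 7 = 2, and JDN 0 was a Monday, so this is a Wednesday.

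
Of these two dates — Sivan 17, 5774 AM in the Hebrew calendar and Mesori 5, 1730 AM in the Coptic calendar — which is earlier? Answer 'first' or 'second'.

First date → JDN 2456824; second date → JDN 2456881.
JDN 2456824 < JDN 2456881, so the first date is earlier.

first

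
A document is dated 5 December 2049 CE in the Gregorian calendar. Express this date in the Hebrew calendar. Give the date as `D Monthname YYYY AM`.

Both dates share Julian Day Number 2469781; in the Hebrew calendar that is 10 Kislev 5810 AM.

10 Kislev 5810 AM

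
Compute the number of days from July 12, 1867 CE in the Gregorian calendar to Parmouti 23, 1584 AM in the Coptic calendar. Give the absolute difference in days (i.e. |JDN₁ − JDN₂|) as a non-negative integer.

JDN of the first date = 2403160.
JDN of the second date = 2403453.
|2403453 − 2403160| = 293.

293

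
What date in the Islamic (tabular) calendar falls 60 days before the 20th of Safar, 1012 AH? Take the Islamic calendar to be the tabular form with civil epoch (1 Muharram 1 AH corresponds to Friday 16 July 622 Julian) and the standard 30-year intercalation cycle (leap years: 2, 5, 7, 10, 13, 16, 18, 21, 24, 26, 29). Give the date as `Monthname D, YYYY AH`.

Counting 60 days back from JDN 2306754 reaches JDN 2306694, which is Dhu al-Hijjah 20, 1011 AH.

Dhu al-Hijjah 20, 1011 AH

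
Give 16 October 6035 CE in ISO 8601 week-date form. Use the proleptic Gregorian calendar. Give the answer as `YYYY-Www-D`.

6035-W42-2

The weekday is Tuesday (ISO weekday 2).
That Tuesday belongs to ISO week 42 of ISO year 6035.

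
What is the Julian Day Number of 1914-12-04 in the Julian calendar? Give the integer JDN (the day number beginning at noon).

In the Gregorian calendar the same day is 17 December 1914.
JDN 2451545 is 1 January 2000 CE (Gregorian); the target day is −31061 days from there, so JDN = 2420484.

2420484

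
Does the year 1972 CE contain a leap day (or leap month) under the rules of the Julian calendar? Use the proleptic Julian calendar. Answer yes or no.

yes

1972 mod 4 = 0, so it is a leap year in the Julian calendar.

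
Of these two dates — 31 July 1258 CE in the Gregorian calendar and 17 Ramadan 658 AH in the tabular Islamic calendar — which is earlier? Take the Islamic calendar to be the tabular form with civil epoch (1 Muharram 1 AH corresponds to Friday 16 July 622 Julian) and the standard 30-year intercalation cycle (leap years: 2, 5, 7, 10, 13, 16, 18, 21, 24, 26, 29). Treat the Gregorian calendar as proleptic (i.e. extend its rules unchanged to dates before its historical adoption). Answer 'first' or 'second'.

The two dates have Julian Day Numbers 2180747 and 2181511 respectively.
Since 2180747 < 2181511, the first date comes first.

first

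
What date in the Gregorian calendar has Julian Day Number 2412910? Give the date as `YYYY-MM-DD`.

1894-03-22

Counting from JDN 2299161 = 15 Oct 1582 gives an offset of 113749 days.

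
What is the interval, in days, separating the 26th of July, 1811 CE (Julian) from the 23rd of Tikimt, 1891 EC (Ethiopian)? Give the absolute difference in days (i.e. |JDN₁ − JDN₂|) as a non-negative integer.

JDN of the first date = 2382732.
JDN of the second date = 2414595.
|2414595 − 2382732| = 31863.

31863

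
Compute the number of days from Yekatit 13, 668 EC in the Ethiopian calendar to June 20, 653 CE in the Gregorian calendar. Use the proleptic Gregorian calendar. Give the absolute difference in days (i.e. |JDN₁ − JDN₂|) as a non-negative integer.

8271

JDN of the first date = 1968005.
JDN of the second date = 1959734.
|1959734 − 1968005| = 8271.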